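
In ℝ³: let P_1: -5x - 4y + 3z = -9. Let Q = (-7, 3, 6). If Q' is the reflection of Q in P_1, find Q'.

λ = (n·Q − d)/|n|² = (41 − (-9))/50 = 1.
Reflection = Q − 2λn = (-7, 3, 6) − 2·(-5, -4, 3) = (3, 11, 0).

(3, 11, 0)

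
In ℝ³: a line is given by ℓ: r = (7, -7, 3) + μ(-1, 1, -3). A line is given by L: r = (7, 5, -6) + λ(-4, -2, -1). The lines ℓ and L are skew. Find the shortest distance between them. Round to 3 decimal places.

5.435

Common perpendicular direction n = (-1, 1, -3) × (-4, -2, -1) = (-7, 11, 6).
With w = (7, 5, -6) − (7, -7, 3) = (0, 12, -9), w · n = 78.
Distance = |w · n| / |n| = |78| / √206 ≈ 5.435.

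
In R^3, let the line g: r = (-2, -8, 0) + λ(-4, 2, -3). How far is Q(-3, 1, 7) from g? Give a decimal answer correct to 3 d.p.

11.444

Taking (-2, -8, 0) on g with direction v = (-4, 2, -3): w = Q − (-2, -8, 0) = (-1, 9, 7), and w × v = (-41, -31, 34).
Distance = |w × v| / |v| = √3798 / √29 ≈ 11.444.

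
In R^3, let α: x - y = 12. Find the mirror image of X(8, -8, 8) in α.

λ = (n·X − d)/|n|² = (16 − 12)/2 = 2.
Reflection = X − 2λn = (8, -8, 8) − 4·(1, -1, 0) = (4, -4, 8).

(4, -4, 8)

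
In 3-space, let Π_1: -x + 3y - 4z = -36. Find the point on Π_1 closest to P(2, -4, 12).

Foot = P − λn with λ = (n·P − d)/|n|² = (-62 − (-36))/26 = -1.
Foot = (2, -4, 12) − (-1)·(-1, 3, -4) = (1, -1, 8).

(1, -1, 8)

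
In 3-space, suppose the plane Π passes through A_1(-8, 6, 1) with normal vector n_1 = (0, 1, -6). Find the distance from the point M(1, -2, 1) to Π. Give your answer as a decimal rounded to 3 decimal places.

1.315

Π: n_1·r = n_1·A_1 gives y - 6z = 0.
n·M − d = (0)·(1) + (1)·(-2) + (-6)·(1) − 0 = -8; |n| = √37.
Distance = |-8| / √37 = 8/√37 ≈ 1.315.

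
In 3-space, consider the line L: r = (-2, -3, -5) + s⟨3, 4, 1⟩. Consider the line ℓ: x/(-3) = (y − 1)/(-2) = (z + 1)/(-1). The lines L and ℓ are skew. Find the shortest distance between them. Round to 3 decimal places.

3.162

ℓ has direction (-3, -2, -1) through (0, 1, -1).
Common perpendicular direction n = (3, 4, 1) × (-3, -2, -1) = (-2, 0, 6).
With w = (0, 1, -1) − (-2, -3, -5) = (2, 4, 4), w · n = 20.
Distance = |w · n| / |n| = |20| / √40 ≈ 3.162.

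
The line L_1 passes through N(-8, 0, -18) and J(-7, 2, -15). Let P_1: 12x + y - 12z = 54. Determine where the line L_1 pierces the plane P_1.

A direction vector for L_1 is J − N = (1, 2, 3).
Substitute r = (-8, 0, -18) + t(1, 2, 3) into the plane: 120 + (-22)t = 54, so t = 3.
Intersection: (-8, 0, -18) + 3·(1, 2, 3) = (-5, 6, -9).

(-5, 6, -9)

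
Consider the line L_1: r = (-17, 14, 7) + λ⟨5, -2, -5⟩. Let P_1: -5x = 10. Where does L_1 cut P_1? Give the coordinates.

Substitute r = (-17, 14, 7) + t(5, -2, -5) into the plane: 85 + (-25)t = 10, so t = 3.
Intersection: (-17, 14, 7) + 3·(5, -2, -5) = (-2, 8, -8).

(-2, 8, -8)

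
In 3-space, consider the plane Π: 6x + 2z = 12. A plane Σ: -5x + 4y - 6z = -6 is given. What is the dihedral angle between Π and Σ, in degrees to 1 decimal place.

40.8

cos θ = |n₁·n₂| / (|n₁||n₂|) = |-42| / (√40 · √77).
θ = arccos(0.75679) ≈ 40.8°.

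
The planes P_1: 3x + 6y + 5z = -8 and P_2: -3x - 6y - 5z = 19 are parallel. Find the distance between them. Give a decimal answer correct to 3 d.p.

Rescale P_2 by 1/(-1): 3x + 6y + 5z = -19. Then distance = |-8 − (-19)| / √70 ≈ 1.315.

1.315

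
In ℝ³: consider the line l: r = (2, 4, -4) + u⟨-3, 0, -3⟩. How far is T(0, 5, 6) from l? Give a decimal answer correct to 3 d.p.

Taking (2, 4, -4) on l with direction v = (-3, 0, -3): w = T − (2, 4, -4) = (-2, 1, 10), and w × v = (-3, -36, 3).
Distance = |w × v| / |v| = √1314 / √18 ≈ 8.544.

8.544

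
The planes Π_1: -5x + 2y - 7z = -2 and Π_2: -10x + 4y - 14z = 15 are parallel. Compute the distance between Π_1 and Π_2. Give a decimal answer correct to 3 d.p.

1.076

Rescale Π_2 by 1/2: -5x + 2y - 7z = 15/2. Then distance = |-2 − (15/2)| / √78 ≈ 1.076.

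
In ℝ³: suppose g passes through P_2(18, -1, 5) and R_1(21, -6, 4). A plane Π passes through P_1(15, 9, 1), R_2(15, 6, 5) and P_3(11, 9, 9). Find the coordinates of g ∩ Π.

(12, 9, 7)

A direction vector for g is R_1 − P_2 = (3, -5, -1).
P_1R_2 = (0, -3, 4), P_1P_3 = (-4, 0, 8); a normal to Π is P_1R_2 × P_1P_3 = (-24, -16, -12).
Using P_1: Π has equation -24x - 16y - 12z = -516.
Substitute r = (18, -1, 5) + t(3, -5, -1) into the plane: -476 + 20t = -516, so t = -2.
Intersection: (18, -1, 5) + (-2)·(3, -5, -1) = (12, 9, 7).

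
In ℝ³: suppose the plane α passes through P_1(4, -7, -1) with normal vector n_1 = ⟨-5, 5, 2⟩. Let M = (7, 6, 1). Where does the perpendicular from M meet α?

(12, 1, -1)

α: n_1·r = n_1·P_1 gives -5x + 5y + 2z = -57.
Foot = M − λn with λ = (n·M − d)/|n|² = (-3 − (-57))/54 = 1.
Foot = (7, 6, 1) − 1·(-5, 5, 2) = (12, 1, -1).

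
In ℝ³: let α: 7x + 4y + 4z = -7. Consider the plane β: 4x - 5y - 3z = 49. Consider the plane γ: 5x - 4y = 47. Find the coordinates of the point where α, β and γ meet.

Solving the 3×3 linear system 7x + 4y + 4z = -7, 4x - 5y - 3z = 49, 5x - 4y = 47 (e.g. by elimination or Cramer's rule, determinant = -108) gives (3, -8, 1).

(3, -8, 1)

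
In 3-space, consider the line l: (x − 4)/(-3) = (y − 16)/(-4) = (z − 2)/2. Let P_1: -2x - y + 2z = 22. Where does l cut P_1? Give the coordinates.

l has direction (-3, -4, 2) through (4, 16, 2).
Substitute r = (4, 16, 2) + t(-3, -4, 2) into the plane: -20 + 14t = 22, so t = 3.
Intersection: (4, 16, 2) + 3·(-3, -4, 2) = (-5, 4, 8).

(-5, 4, 8)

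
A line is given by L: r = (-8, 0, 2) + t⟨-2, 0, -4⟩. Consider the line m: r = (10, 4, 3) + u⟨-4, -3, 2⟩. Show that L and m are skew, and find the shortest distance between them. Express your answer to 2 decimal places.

5.40

Common perpendicular direction n = (-2, 0, -4) × (-4, -3, 2) = (-12, 20, 6).
With w = (10, 4, 3) − (-8, 0, 2) = (18, 4, 1), w · n = -130.
Since n ≠ 0 the lines are not parallel, and w · n = -130 ≠ 0 so they do not intersect; hence they are skew.
Distance = |w · n| / |n| = |-130| / √580 ≈ 5.40.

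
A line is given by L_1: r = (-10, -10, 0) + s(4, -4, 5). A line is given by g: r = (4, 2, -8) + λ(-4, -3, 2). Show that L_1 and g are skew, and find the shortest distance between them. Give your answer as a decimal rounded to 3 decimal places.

0.348

Common perpendicular direction n = (4, -4, 5) × (-4, -3, 2) = (7, -28, -28).
With w = (4, 2, -8) − (-10, -10, 0) = (14, 12, -8), w · n = -14.
Since n ≠ 0 the lines are not parallel, and w · n = -14 ≠ 0 so they do not intersect; hence they are skew.
Distance = |w · n| / |n| = |-14| / √1617 ≈ 0.348.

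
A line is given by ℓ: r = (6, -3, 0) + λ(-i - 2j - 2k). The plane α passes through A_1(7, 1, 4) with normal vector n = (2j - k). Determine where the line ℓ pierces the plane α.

(8, 1, 4)

α: n·r = n·A_1 gives 2y - z = -2.
Substitute r = (6, -3, 0) + t(-1, -2, -2) into the plane: -6 + (-2)t = -2, so t = -2.
Intersection: (6, -3, 0) + (-2)·(-1, -2, -2) = (8, 1, 4).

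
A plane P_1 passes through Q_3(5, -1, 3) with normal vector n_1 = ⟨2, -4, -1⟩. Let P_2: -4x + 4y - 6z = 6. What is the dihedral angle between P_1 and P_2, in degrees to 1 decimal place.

61.6

P_1: n_1·r = n_1·Q_3 gives 2x - 4y - z = 11.
cos θ = |n₁·n₂| / (|n₁||n₂|) = |-18| / (√21 · √68).
θ = arccos(0.47633) ≈ 61.6°.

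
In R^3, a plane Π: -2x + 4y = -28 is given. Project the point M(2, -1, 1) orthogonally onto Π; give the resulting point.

(4, -5, 1)

Foot = M − λn with λ = (n·M − d)/|n|² = (-8 − (-28))/20 = 1.
Foot = (2, -1, 1) − 1·(-2, 4, 0) = (4, -5, 1).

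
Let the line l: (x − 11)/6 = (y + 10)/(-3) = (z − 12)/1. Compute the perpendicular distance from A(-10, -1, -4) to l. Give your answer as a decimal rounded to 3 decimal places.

12.534

l has direction (6, -3, 1) through (11, -10, 12).
Taking (11, -10, 12) on l with direction v = (6, -3, 1): w = A − (11, -10, 12) = (-21, 9, -16), and w × v = (-39, -75, 9).
Distance = |w × v| / |v| = √7227 / √46 ≈ 12.534.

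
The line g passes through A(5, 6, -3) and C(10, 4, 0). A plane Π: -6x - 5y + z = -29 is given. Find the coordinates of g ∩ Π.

(-5, 10, -9)

A direction vector for g is C − A = (5, -2, 3).
Substitute r = (5, 6, -3) + t(5, -2, 3) into the plane: -63 + (-17)t = -29, so t = -2.
Intersection: (5, 6, -3) + (-2)·(5, -2, 3) = (-5, 10, -9).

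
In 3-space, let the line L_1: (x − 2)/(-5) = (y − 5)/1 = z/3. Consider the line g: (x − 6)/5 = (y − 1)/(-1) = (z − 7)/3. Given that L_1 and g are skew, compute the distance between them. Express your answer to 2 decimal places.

L_1 has direction (-5, 1, 3) through (2, 5, 0).
g has direction (5, -1, 3) through (6, 1, 7).
Common perpendicular direction n = (-5, 1, 3) × (5, -1, 3) = (6, 30, 0).
With w = (6, 1, 7) − (2, 5, 0) = (4, -4, 7), w · n = -96.
Distance = |w · n| / |n| = |-96| / √936 ≈ 3.14.

3.14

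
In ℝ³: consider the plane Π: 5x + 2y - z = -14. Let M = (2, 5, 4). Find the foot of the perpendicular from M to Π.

(-3, 3, 5)

Foot = M − λn with λ = (n·M − d)/|n|² = (16 − (-14))/30 = 1.
Foot = (2, 5, 4) − 1·(5, 2, -1) = (-3, 3, 5).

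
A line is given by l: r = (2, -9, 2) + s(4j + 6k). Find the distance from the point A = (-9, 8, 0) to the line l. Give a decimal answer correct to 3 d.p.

Taking (2, -9, 2) on l with direction v = (0, 4, 6): w = A − (2, -9, 2) = (-11, 17, -2), and w × v = (110, 66, -44).
Distance = |w × v| / |v| = √18392 / √52 ≈ 18.807.

18.807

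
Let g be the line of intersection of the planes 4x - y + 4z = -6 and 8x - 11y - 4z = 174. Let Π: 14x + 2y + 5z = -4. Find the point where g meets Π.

Direction of g: (4, -1, 4) × (8, -11, -4) = (48, 48, -36).
A point on g: solving the two plane equations with x = 16 gives (16, 2, -17).
Substitute r = (16, 2, -17) + t(48, 48, -36) into the plane: 143 + 588t = -4, so t = -1/4.
Intersection: (16, 2, -17) + (-1/4)·(48, 48, -36) = (4, -10, -8).

(4, -10, -8)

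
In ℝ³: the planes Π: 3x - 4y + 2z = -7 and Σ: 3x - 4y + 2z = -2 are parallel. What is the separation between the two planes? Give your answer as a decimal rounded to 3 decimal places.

0.928

Same normal n = (3, -4, 2) with |n| = √29; distance = |-7 − (-2)| / |n| = 5/√29 ≈ 0.928.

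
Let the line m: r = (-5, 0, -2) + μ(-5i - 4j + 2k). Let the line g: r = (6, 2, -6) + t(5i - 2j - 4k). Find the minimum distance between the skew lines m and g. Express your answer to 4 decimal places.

2.1381

Common perpendicular direction n = (-5, -4, 2) × (5, -2, -4) = (20, -10, 30).
With w = (6, 2, -6) − (-5, 0, -2) = (11, 2, -4), w · n = 80.
Distance = |w · n| / |n| = |80| / √1400 ≈ 2.1381.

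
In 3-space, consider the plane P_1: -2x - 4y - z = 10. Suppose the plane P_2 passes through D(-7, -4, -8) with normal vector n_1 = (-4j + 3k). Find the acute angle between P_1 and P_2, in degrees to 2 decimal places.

55.43

P_2: n_1·r = n_1·D gives -4y + 3z = -8.
cos θ = |n₁·n₂| / (|n₁||n₂|) = |13| / (√21 · √25).
θ = arccos(0.56737) ≈ 55.43°.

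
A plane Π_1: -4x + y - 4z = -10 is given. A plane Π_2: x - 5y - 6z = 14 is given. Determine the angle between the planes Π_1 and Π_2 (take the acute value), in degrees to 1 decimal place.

70.6

cos θ = |n₁·n₂| / (|n₁||n₂|) = |15| / (√33 · √62).
θ = arccos(0.33162) ≈ 70.6°.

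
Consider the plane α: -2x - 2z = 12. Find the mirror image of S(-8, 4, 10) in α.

(-16, 4, 2)

λ = (n·S − d)/|n|² = (-4 − 12)/8 = -2.
Reflection = S − 2λn = (-8, 4, 10) − (-4)·(-2, 0, -2) = (-16, 4, 2).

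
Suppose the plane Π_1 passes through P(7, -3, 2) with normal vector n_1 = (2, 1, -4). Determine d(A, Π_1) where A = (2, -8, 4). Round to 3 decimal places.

Π_1: n_1·r = n_1·P gives 2x + y - 4z = 3.
n·A − d = (2)·(2) + (1)·(-8) + (-4)·(4) − 3 = -23; |n| = √21.
Distance = |-23| / √21 = 23/√21 ≈ 5.019.

5.019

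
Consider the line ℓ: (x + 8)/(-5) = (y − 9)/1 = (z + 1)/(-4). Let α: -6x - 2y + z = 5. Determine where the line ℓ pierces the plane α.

(-3, 8, 3)

ℓ has direction (-5, 1, -4) through (-8, 9, -1).
Substitute r = (-8, 9, -1) + t(-5, 1, -4) into the plane: 29 + 24t = 5, so t = -1.
Intersection: (-8, 9, -1) + (-1)·(-5, 1, -4) = (-3, 8, 3).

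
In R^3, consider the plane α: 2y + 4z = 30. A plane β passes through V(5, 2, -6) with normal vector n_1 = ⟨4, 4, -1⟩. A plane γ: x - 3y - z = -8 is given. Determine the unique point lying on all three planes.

β: n_1·r = n_1·V gives 4x + 4y - z = 34.
Solving the 3×3 linear system 2y + 4z = 30, 4x + 4y - z = 34, x - 3y - z = -8 (e.g. by elimination or Cramer's rule, determinant = -58) gives (7, 3, 6).

(7, 3, 6)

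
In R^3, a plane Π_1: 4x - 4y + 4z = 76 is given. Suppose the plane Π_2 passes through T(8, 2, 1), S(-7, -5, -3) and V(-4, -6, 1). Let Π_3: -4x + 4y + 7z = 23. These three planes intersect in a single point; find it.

TS = (-15, -7, -4), TV = (-12, -8, 0); a normal to Π_2 is TS × TV = (-32, 48, 36).
Using T: Π_2 has equation -32x + 48y + 36z = -124.
Solving the 3×3 linear system 4x - 4y + 4z = 76, -32x + 48y + 36z = -124, -4x + 4y + 7z = 23 (e.g. by elimination or Cramer's rule, determinant = 704) gives (2, -8, 9).

(2, -8, 9)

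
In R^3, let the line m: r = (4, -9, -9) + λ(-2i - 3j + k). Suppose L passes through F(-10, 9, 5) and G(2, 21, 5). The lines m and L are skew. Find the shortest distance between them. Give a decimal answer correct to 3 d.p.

26.558

A direction vector for L is G − F = (12, 12, 0).
Common perpendicular direction n = (-2, -3, 1) × (12, 12, 0) = (-12, 12, 12).
With w = (-10, 9, 5) − (4, -9, -9) = (-14, 18, 14), w · n = 552.
Distance = |w · n| / |n| = |552| / √432 ≈ 26.558.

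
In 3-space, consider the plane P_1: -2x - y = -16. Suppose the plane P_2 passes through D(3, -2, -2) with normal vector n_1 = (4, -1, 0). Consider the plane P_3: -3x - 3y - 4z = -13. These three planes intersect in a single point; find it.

(5, 6, -5)

P_2: n_1·r = n_1·D gives 4x - y = 14.
Solving the 3×3 linear system -2x - y = -16, 4x - y = 14, -3x - 3y - 4z = -13 (e.g. by elimination or Cramer's rule, determinant = -24) gives (5, 6, -5).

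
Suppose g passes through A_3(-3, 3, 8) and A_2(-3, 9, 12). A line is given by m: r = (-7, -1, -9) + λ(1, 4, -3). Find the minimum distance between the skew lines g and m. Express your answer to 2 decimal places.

A direction vector for g is A_2 − A_3 = (0, 6, 4).
Common perpendicular direction n = (0, 6, 4) × (1, 4, -3) = (-34, 4, -6).
With w = (-7, -1, -9) − (-3, 3, 8) = (-4, -4, -17), w · n = 222.
Distance = |w · n| / |n| = |222| / √1208 ≈ 6.39.

6.39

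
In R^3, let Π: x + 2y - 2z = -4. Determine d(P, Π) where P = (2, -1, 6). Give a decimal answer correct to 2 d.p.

n·P − d = (1)·(2) + (2)·(-1) + (-2)·(6) − (-4) = -8; |n| = √9.
Distance = |-8| / √9 = 8/√9 ≈ 2.67.

2.67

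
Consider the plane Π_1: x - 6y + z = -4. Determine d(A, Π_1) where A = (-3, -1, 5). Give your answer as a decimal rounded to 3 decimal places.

1.947

n·A − d = (1)·(-3) + (-6)·(-1) + (1)·(5) − (-4) = 12; |n| = √38.
Distance = |12| / √38 = 12/√38 ≈ 1.947.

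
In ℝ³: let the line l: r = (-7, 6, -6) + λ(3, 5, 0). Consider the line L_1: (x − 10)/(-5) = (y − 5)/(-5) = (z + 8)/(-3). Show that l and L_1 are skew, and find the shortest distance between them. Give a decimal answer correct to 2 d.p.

L_1 has direction (-5, -5, -3) through (10, 5, -8).
Common perpendicular direction n = (3, 5, 0) × (-5, -5, -3) = (-15, 9, 10).
With w = (10, 5, -8) − (-7, 6, -6) = (17, -1, -2), w · n = -284.
Since n ≠ 0 the lines are not parallel, and w · n = -284 ≠ 0 so they do not intersect; hence they are skew.
Distance = |w · n| / |n| = |-284| / √406 ≈ 14.09.

14.09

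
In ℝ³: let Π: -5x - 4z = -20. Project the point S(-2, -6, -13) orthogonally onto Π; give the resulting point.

(8, -6, -5)

Foot = S − λn with λ = (n·S − d)/|n|² = (62 − (-20))/41 = 2.
Foot = (-2, -6, -13) − 2·(-5, 0, -4) = (8, -6, -5).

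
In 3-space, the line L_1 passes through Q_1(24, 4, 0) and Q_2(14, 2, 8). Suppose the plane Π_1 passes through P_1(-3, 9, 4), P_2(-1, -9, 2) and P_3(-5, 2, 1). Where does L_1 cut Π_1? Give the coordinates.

(9, 1, 12)

A direction vector for L_1 is Q_2 − Q_1 = (-10, -2, 8).
P_1P_2 = (2, -18, -2), P_1P_3 = (-2, -7, -3); a normal to Π_1 is P_1P_2 × P_1P_3 = (40, 10, -50).
Using P_1: Π_1 has equation 40x + 10y - 50z = -230.
Substitute r = (24, 4, 0) + t(-10, -2, 8) into the plane: 1000 + (-820)t = -230, so t = 3/2.
Intersection: (24, 4, 0) + (3/2)·(-10, -2, 8) = (9, 1, 12).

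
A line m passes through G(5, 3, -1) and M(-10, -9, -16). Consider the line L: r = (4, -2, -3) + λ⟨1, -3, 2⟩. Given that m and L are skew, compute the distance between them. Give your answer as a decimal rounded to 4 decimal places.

1.3224

A direction vector for m is M − G = (-15, -12, -15).
Common perpendicular direction n = (-15, -12, -15) × (1, -3, 2) = (-69, 15, 57).
With w = (4, -2, -3) − (5, 3, -1) = (-1, -5, -2), w · n = -120.
Distance = |w · n| / |n| = |-120| / √8235 ≈ 1.3224.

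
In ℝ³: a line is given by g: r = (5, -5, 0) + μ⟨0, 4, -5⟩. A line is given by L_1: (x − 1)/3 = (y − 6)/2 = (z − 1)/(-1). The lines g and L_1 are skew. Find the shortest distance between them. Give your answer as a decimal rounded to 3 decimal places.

9.988

L_1 has direction (3, 2, -1) through (1, 6, 1).
Common perpendicular direction n = (0, 4, -5) × (3, 2, -1) = (6, -15, -12).
With w = (1, 6, 1) − (5, -5, 0) = (-4, 11, 1), w · n = -201.
Distance = |w · n| / |n| = |-201| / √405 ≈ 9.988.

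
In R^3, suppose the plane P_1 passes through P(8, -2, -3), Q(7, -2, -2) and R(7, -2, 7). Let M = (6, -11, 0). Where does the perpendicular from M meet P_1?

(6, -2, 0)

PQ = (-1, 0, 1), PR = (-1, 0, 10); a normal to P_1 is PQ × PR = (0, 9, 0).
Using P: P_1 has equation 9y = -18.
Foot = M − λn with λ = (n·M − d)/|n|² = (-99 − (-18))/81 = -1.
Foot = (6, -11, 0) − (-1)·(0, 9, 0) = (6, -2, 0).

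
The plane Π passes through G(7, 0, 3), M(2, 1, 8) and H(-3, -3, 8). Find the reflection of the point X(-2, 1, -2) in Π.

(6, -9, 8)

GM = (-5, 1, 5), GH = (-10, -3, 5); a normal to Π is GM × GH = (20, -25, 25).
Using G: Π has equation 20x - 25y + 25z = 215.
λ = (n·X − d)/|n|² = (-115 − 215)/1650 = -1/5.
Reflection = X − 2λn = (-2, 1, -2) − (-2/5)·(20, -25, 25) = (6, -9, 8).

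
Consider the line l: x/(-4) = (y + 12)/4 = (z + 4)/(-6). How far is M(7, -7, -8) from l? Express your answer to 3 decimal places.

9.286

l has direction (-4, 4, -6) through (0, -12, -4).
Taking (0, -12, -4) on l with direction v = (-4, 4, -6): w = M − (0, -12, -4) = (7, 5, -4), and w × v = (-14, 58, 48).
Distance = |w × v| / |v| = √5864 / √68 ≈ 9.286.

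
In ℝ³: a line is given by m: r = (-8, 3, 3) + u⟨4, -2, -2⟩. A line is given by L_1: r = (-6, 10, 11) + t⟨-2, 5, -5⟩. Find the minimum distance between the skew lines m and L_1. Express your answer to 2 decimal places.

9.57

Common perpendicular direction n = (4, -2, -2) × (-2, 5, -5) = (20, 24, 16).
With w = (-6, 10, 11) − (-8, 3, 3) = (2, 7, 8), w · n = 336.
Distance = |w · n| / |n| = |336| / √1232 ≈ 9.57.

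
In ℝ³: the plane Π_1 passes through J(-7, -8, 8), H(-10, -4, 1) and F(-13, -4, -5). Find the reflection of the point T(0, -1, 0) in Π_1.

JH = (-3, 4, -7), JF = (-6, 4, -13); a normal to Π_1 is JH × JF = (-24, 3, 12).
Using J: Π_1 has equation -24x + 3y + 12z = 240.
λ = (n·T − d)/|n|² = (-3 − 240)/729 = -1/3.
Reflection = T − 2λn = (0, -1, 0) − (-2/3)·(-24, 3, 12) = (-16, 1, 8).

(-16, 1, 8)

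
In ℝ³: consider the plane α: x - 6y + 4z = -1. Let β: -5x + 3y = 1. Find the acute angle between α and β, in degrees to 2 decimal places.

57.19

cos θ = |n₁·n₂| / (|n₁||n₂|) = |-23| / (√53 · √34).
θ = arccos(0.54181) ≈ 57.19°.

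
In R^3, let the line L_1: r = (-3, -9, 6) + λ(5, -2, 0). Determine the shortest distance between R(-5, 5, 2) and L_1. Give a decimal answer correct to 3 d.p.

12.892

Taking (-3, -9, 6) on L_1 with direction v = (5, -2, 0): w = R − (-3, -9, 6) = (-2, 14, -4), and w × v = (-8, -20, -66).
Distance = |w × v| / |v| = √4820 / √29 ≈ 12.892.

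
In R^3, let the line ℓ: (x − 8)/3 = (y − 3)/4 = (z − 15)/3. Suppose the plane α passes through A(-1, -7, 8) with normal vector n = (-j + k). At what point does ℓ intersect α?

(-1, -9, 6)

ℓ has direction (3, 4, 3) through (8, 3, 15).
α: n·r = n·A gives -y + z = 15.
Substitute r = (8, 3, 15) + t(3, 4, 3) into the plane: 12 + (-1)t = 15, so t = -3.
Intersection: (8, 3, 15) + (-3)·(3, 4, 3) = (-1, -9, 6).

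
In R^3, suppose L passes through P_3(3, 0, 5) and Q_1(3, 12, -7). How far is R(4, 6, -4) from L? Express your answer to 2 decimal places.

A direction vector for L is Q_1 − P_3 = (0, 12, -12).
Taking (3, 0, 5) on L with direction v = (0, 12, -12): w = R − (3, 0, 5) = (1, 6, -9), and w × v = (36, 12, 12).
Distance = |w × v| / |v| = √1584 / √288 ≈ 2.35.

2.35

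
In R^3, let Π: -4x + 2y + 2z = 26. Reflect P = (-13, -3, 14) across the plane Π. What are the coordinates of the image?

(3, -11, 6)

λ = (n·P − d)/|n|² = (74 − 26)/24 = 2.
Reflection = P − 2λn = (-13, -3, 14) − 4·(-4, 2, 2) = (3, -11, 6).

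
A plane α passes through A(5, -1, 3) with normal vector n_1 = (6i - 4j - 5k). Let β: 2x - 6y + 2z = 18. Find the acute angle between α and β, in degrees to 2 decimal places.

63.47

α: n_1·r = n_1·A gives 6x - 4y - 5z = 19.
cos θ = |n₁·n₂| / (|n₁||n₂|) = |26| / (√77 · √44).
θ = arccos(0.44669) ≈ 63.47°.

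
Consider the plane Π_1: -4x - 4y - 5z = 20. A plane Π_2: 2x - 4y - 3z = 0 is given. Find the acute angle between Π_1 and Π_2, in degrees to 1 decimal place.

cos θ = |n₁·n₂| / (|n₁||n₂|) = |23| / (√57 · √29).
θ = arccos(0.56571) ≈ 55.5°.

55.5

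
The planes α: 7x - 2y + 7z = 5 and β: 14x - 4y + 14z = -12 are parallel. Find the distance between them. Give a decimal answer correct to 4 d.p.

1.0892

Rescale β by 1/2: 7x - 2y + 7z = -6. Then distance = |5 − (-6)| / √102 ≈ 1.0892.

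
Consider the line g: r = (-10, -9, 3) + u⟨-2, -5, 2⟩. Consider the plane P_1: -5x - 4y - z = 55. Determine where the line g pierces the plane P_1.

(-8, -4, 1)

Substitute r = (-10, -9, 3) + t(-2, -5, 2) into the plane: 83 + 28t = 55, so t = -1.
Intersection: (-10, -9, 3) + (-1)·(-2, -5, 2) = (-8, -4, 1).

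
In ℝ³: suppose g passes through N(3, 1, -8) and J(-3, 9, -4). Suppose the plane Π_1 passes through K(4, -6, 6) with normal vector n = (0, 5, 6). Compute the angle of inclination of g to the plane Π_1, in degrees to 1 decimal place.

A direction vector for g is J − N = (-6, 8, 4).
Π_1: n·r = n·K gives 5y + 6z = 6.
sin θ = |n·v| / (|n||v|) = |64| / (√61 · √116) = 0.76083.
θ ≈ 49.5°.

49.5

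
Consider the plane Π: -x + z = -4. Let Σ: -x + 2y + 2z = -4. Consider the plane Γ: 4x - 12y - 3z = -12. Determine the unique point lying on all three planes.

(0, 2, -4)

Solving the 3×3 linear system -x + z = -4, -x + 2y + 2z = -4, 4x - 12y - 3z = -12 (e.g. by elimination or Cramer's rule, determinant = -14) gives (0, 2, -4).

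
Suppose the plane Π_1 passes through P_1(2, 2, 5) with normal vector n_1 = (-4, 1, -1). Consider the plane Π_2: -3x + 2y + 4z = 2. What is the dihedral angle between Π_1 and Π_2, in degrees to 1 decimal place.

Π_1: n_1·r = n_1·P_1 gives -4x + y - z = -11.
cos θ = |n₁·n₂| / (|n₁||n₂|) = |10| / (√18 · √29).
θ = arccos(0.43769) ≈ 64.0°.

64.0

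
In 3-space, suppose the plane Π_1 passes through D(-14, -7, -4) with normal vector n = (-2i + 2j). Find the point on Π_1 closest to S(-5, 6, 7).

Π_1: n·r = n·D gives -2x + 2y = 14.
Foot = S − λn with λ = (n·S − d)/|n|² = (22 − 14)/8 = 1.
Foot = (-5, 6, 7) − 1·(-2, 2, 0) = (-3, 4, 7).

(-3, 4, 7)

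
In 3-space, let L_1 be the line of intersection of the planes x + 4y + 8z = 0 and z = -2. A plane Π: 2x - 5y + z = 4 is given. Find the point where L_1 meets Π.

Direction of L_1: (1, 4, 8) × (0, 0, 1) = (4, -1, 0).
A point on L_1: solving the two plane equations with x = 20 gives (20, -1, -2).
Substitute r = (20, -1, -2) + t(4, -1, 0) into the plane: 43 + 13t = 4, so t = -3.
Intersection: (20, -1, -2) + (-3)·(4, -1, 0) = (8, 2, -2).

(8, 2, -2)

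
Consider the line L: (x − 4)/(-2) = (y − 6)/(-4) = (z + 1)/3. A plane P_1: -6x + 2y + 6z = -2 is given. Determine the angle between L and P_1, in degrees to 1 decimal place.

27.9

L has direction (-2, -4, 3) through (4, 6, -1).
sin θ = |n·v| / (|n||v|) = |22| / (√76 · √29) = 0.46862.
θ ≈ 27.9°.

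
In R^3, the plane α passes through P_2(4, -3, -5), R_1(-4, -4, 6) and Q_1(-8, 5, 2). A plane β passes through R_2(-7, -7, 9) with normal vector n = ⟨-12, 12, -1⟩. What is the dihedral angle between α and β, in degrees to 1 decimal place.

82.8

P_2R_1 = (-8, -1, 11), P_2Q_1 = (-12, 8, 7); a normal to α is P_2R_1 × P_2Q_1 = (-95, -76, -76).
Using P_2: α has equation -95x - 76y - 76z = 228.
β: n·r = n·R_2 gives -12x + 12y - z = -9.
cos θ = |n₁·n₂| / (|n₁||n₂|) = |304| / (√20577 · √289).
θ = arccos(0.12466) ≈ 82.8°.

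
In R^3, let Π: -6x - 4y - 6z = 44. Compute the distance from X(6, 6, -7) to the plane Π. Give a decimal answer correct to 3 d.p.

n·X − d = (-6)·(6) + (-4)·(6) + (-6)·(-7) − 44 = -62; |n| = √88.
Distance = |-62| / √88 = 62/√88 ≈ 6.609.

6.609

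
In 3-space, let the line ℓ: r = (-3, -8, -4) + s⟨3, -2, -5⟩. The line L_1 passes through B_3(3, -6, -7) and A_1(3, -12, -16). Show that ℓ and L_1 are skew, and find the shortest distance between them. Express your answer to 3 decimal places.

1.041

A direction vector for L_1 is A_1 − B_3 = (0, -6, -9).
Common perpendicular direction n = (3, -2, -5) × (0, -6, -9) = (-12, 27, -18).
With w = (3, -6, -7) − (-3, -8, -4) = (6, 2, -3), w · n = 36.
Since n ≠ 0 the lines are not parallel, and w · n = 36 ≠ 0 so they do not intersect; hence they are skew.
Distance = |w · n| / |n| = |36| / √1197 ≈ 1.041.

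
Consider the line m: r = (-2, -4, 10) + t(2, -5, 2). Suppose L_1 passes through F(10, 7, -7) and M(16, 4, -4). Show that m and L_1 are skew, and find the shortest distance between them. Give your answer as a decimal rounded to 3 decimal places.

A direction vector for L_1 is M − F = (6, -3, 3).
Common perpendicular direction n = (2, -5, 2) × (6, -3, 3) = (-9, 6, 24).
With w = (10, 7, -7) − (-2, -4, 10) = (12, 11, -17), w · n = -450.
Since n ≠ 0 the lines are not parallel, and w · n = -450 ≠ 0 so they do not intersect; hence they are skew.
Distance = |w · n| / |n| = |-450| / √693 ≈ 17.094.

17.094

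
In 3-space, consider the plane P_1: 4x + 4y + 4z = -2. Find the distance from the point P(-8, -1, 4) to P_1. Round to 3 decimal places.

n·P − d = (4)·(-8) + (4)·(-1) + (4)·(4) − (-2) = -18; |n| = √48.
Distance = |-18| / √48 = 18/√48 ≈ 2.598.

2.598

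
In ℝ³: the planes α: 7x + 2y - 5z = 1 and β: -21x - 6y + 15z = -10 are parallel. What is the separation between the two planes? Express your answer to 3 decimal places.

Rescale β by 1/(-3): 7x + 2y - 5z = 10/3. Then distance = |1 − (10/3)| / √78 ≈ 0.264.

0.264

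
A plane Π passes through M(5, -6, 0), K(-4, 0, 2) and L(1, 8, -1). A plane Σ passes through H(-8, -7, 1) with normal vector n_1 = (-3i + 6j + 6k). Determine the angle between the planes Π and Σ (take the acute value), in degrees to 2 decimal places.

MK = (-9, 6, 2), ML = (-4, 14, -1); a normal to Π is MK × ML = (-34, -17, -102).
Using M: Π has equation -34x - 17y - 102z = -68.
Σ: n_1·r = n_1·H gives -3x + 6y + 6z = -12.
cos θ = |n₁·n₂| / (|n₁||n₂|) = |-612| / (√11849 · √81).
θ = arccos(0.62470) ≈ 51.34°.

51.34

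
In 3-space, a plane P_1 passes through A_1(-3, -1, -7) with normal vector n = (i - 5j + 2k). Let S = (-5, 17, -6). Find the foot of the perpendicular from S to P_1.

(-2, 2, 0)

P_1: n·r = n·A_1 gives x - 5y + 2z = -12.
Foot = S − λn with λ = (n·S − d)/|n|² = (-102 − (-12))/30 = -3.
Foot = (-5, 17, -6) − (-3)·(1, -5, 2) = (-2, 2, 0).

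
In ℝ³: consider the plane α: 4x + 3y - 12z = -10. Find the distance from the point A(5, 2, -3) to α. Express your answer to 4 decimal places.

n·A − d = (4)·(5) + (3)·(2) + (-12)·(-3) − (-10) = 72; |n| = √169.
Distance = |72| / √169 = 72/√169 ≈ 5.5385.

5.5385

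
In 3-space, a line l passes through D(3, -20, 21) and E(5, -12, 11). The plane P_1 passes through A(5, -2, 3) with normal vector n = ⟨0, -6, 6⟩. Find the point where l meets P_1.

A direction vector for l is E − D = (2, 8, -10).
P_1: n·r = n·A gives -6y + 6z = 30.
Substitute r = (3, -20, 21) + t(2, 8, -10) into the plane: 246 + (-108)t = 30, so t = 2.
Intersection: (3, -20, 21) + 2·(2, 8, -10) = (7, -4, 1).

(7, -4, 1)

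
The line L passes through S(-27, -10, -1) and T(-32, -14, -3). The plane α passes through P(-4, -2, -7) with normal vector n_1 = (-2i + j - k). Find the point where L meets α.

A direction vector for L is T − S = (-5, -4, -2).
α: n_1·r = n_1·P gives -2x + y - z = 13.
Substitute r = (-27, -10, -1) + t(-5, -4, -2) into the plane: 45 + 8t = 13, so t = -4.
Intersection: (-27, -10, -1) + (-4)·(-5, -4, -2) = (-7, 6, 7).

(-7, 6, 7)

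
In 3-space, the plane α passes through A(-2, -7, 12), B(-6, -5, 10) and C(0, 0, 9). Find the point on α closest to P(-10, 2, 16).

(-8, -2, 8)

AB = (-4, 2, -2), AC = (2, 7, -3); a normal to α is AB × AC = (8, -16, -32).
Using A: α has equation 8x - 16y - 32z = -288.
Foot = P − λn with λ = (n·P − d)/|n|² = (-624 − (-288))/1344 = -1/4.
Foot = (-10, 2, 16) − (-1/4)·(8, -16, -32) = (-8, -2, 8).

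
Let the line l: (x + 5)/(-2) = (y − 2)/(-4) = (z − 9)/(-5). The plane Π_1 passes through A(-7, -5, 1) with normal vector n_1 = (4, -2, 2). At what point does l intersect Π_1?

l has direction (-2, -4, -5) through (-5, 2, 9).
Π_1: n_1·r = n_1·A gives 4x - 2y + 2z = -16.
Substitute r = (-5, 2, 9) + t(-2, -4, -5) into the plane: -6 + (-10)t = -16, so t = 1.
Intersection: (-5, 2, 9) + 1·(-2, -4, -5) = (-7, -2, 4).

(-7, -2, 4)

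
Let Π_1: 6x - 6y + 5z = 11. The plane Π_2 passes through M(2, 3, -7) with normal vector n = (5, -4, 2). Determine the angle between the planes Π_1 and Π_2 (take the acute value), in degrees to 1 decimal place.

Π_2: n·r = n·M gives 5x - 4y + 2z = -16.
cos θ = |n₁·n₂| / (|n₁||n₂|) = |64| / (√97 · √45).
θ = arccos(0.96870) ≈ 14.4°.

14.4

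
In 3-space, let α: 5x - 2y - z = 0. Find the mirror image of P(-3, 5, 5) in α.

(7, 1, 3)

λ = (n·P − d)/|n|² = (-30 − 0)/30 = -1.
Reflection = P − 2λn = (-3, 5, 5) − (-2)·(5, -2, -1) = (7, 1, 3).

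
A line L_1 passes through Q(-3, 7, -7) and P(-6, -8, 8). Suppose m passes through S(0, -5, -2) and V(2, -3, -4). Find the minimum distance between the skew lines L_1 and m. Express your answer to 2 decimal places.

A direction vector for L_1 is P − Q = (-3, -15, 15).
A direction vector for m is V − S = (2, 2, -2).
Common perpendicular direction n = (-3, -15, 15) × (2, 2, -2) = (0, 24, 24).
With w = (0, -5, -2) − (-3, 7, -7) = (3, -12, 5), w · n = -168.
Distance = |w · n| / |n| = |-168| / √1152 ≈ 4.95.

4.95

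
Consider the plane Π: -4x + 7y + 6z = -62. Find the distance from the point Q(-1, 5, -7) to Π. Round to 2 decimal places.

5.87

n·Q − d = (-4)·(-1) + (7)·(5) + (6)·(-7) − (-62) = 59; |n| = √101.
Distance = |59| / √101 = 59/√101 ≈ 5.87.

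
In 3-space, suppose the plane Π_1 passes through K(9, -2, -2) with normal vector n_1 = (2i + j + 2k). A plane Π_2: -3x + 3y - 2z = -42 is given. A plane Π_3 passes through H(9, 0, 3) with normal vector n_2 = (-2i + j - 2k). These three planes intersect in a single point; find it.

(6, -6, 3)

Π_1: n_1·r = n_1·K gives 2x + y + 2z = 12.
Π_3: n_2·r = n_2·H gives -2x + y - 2z = -24.
Solving the 3×3 linear system 2x + y + 2z = 12, -3x + 3y - 2z = -42, -2x + y - 2z = -24 (e.g. by elimination or Cramer's rule, determinant = -4) gives (6, -6, 3).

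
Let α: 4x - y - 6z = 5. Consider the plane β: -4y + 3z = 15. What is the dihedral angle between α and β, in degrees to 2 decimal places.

cos θ = |n₁·n₂| / (|n₁||n₂|) = |-14| / (√53 · √25).
θ = arccos(0.38461) ≈ 67.38°.

67.38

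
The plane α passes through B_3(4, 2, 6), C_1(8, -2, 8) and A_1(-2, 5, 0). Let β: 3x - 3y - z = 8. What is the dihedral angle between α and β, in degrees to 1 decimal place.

73.8

B_3C_1 = (4, -4, 2), B_3A_1 = (-6, 3, -6); a normal to α is B_3C_1 × B_3A_1 = (18, 12, -12).
Using B_3: α has equation 18x + 12y - 12z = 24.
cos θ = |n₁·n₂| / (|n₁||n₂|) = |30| / (√612 · √19).
θ = arccos(0.27821) ≈ 73.8°.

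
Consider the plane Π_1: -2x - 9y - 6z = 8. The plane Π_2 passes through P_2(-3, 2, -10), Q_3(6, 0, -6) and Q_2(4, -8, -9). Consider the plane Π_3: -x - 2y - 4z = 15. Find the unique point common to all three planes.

P_2Q_3 = (9, -2, 4), P_2Q_2 = (7, -10, 1); a normal to Π_2 is P_2Q_3 × P_2Q_2 = (38, 19, -76).
Using P_2: Π_2 has equation 38x + 19y - 76z = 684.
Solving the 3×3 linear system -2x - 9y - 6z = 8, 38x + 19y - 76z = 684, -x - 2y - 4z = 15 (e.g. by elimination or Cramer's rule, determinant = -1254) gives (5, 2, -6).

(5, 2, -6)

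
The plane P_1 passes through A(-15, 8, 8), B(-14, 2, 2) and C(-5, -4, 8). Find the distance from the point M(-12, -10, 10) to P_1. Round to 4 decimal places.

AB = (1, -6, -6), AC = (10, -12, 0); a normal to P_1 is AB × AC = (-72, -60, 48).
Using A: P_1 has equation -72x - 60y + 48z = 984.
n·M − d = (-72)·(-12) + (-60)·(-10) + (48)·(10) − 984 = 960; |n| = √11088.
Distance = |960| / √11088 = 960/√11088 ≈ 9.1168.

9.1168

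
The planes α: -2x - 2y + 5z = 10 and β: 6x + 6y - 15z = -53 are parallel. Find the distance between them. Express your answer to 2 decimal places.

Rescale β by 1/(-3): -2x - 2y + 5z = 53/3. Then distance = |10 − (53/3)| / √33 ≈ 1.33.

1.33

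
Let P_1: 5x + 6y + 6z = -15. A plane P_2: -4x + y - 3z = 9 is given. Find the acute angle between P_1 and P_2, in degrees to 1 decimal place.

cos θ = |n₁·n₂| / (|n₁||n₂|) = |-32| / (√97 · √26).
θ = arccos(0.63720) ≈ 50.4°.

50.4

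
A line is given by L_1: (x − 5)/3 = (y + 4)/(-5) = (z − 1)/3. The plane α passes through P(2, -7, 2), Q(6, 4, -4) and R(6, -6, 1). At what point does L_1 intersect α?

L_1 has direction (3, -5, 3) through (5, -4, 1).
PQ = (4, 11, -6), PR = (4, 1, -1); a normal to α is PQ × PR = (-5, -20, -40).
Using P: α has equation -5x - 20y - 40z = 50.
Substitute r = (5, -4, 1) + t(3, -5, 3) into the plane: 15 + (-35)t = 50, so t = -1.
Intersection: (5, -4, 1) + (-1)·(3, -5, 3) = (2, 1, -2).

(2, 1, -2)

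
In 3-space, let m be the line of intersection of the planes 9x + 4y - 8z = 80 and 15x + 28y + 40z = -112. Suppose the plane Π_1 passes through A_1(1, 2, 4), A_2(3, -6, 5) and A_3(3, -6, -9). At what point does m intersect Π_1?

(0, 6, -7)

Direction of m: (9, 4, -8) × (15, 28, 40) = (384, -480, 192).
A point on m: solving the two plane equations with x = 4 gives (4, 1, -5).
A_1A_2 = (2, -8, 1), A_1A_3 = (2, -8, -13); a normal to Π_1 is A_1A_2 × A_1A_3 = (112, 28, 0).
Using A_1: Π_1 has equation 112x + 28y = 168.
Substitute r = (4, 1, -5) + t(384, -480, 192) into the plane: 476 + 29568t = 168, so t = -1/96.
Intersection: (4, 1, -5) + (-1/96)·(384, -480, 192) = (0, 6, -7).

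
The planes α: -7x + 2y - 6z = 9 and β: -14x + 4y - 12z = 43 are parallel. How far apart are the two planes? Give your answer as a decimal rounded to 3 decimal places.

1.325

Rescale β by 1/2: -7x + 2y - 6z = 43/2. Then distance = |9 − (43/2)| / √89 ≈ 1.325.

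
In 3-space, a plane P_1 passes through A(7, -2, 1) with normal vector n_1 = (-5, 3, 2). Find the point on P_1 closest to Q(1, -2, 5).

(6, -5, 3)

P_1: n_1·r = n_1·A gives -5x + 3y + 2z = -39.
Foot = Q − λn with λ = (n·Q − d)/|n|² = (-1 − (-39))/38 = 1.
Foot = (1, -2, 5) − 1·(-5, 3, 2) = (6, -5, 3).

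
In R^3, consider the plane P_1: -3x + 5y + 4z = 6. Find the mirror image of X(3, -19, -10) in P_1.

(-15, 11, 14)

λ = (n·X − d)/|n|² = (-144 − 6)/50 = -3.
Reflection = X − 2λn = (3, -19, -10) − (-6)·(-3, 5, 4) = (-15, 11, 14).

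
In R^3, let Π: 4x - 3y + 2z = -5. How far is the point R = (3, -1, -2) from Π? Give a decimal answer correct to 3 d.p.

n·R − d = (4)·(3) + (-3)·(-1) + (2)·(-2) − (-5) = 16; |n| = √29.
Distance = |16| / √29 = 16/√29 ≈ 2.971.

2.971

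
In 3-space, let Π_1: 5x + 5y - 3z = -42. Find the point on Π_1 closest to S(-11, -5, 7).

Foot = S − λn with λ = (n·S − d)/|n|² = (-101 − (-42))/59 = -1.
Foot = (-11, -5, 7) − (-1)·(5, 5, -3) = (-6, 0, 4).

(-6, 0, 4)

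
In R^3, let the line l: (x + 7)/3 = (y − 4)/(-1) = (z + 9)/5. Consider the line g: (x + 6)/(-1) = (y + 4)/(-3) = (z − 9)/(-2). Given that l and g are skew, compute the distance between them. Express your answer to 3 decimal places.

8.659

l has direction (3, -1, 5) through (-7, 4, -9).
g has direction (-1, -3, -2) through (-6, -4, 9).
Common perpendicular direction n = (3, -1, 5) × (-1, -3, -2) = (17, 1, -10).
With w = (-6, -4, 9) − (-7, 4, -9) = (1, -8, 18), w · n = -171.
Distance = |w · n| / |n| = |-171| / √390 ≈ 8.659.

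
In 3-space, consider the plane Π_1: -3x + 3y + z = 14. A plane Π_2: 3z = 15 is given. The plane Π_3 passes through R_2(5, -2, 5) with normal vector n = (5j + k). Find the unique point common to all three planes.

(-5, -2, 5)

Π_3: n·r = n·R_2 gives 5y + z = -5.
Solving the 3×3 linear system -3x + 3y + z = 14, 3z = 15, 5y + z = -5 (e.g. by elimination or Cramer's rule, determinant = 45) gives (-5, -2, 5).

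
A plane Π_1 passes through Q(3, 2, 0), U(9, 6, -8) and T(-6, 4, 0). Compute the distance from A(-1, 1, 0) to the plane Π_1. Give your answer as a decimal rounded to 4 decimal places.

QU = (6, 4, -8), QT = (-9, 2, 0); a normal to Π_1 is QU × QT = (16, 72, 48).
Using Q: Π_1 has equation 16x + 72y + 48z = 192.
n·A − d = (16)·(-1) + (72)·(1) + (48)·(0) − 192 = -136; |n| = √7744.
Distance = |-136| / √7744 = 136/√7744 ≈ 1.5455.

1.5455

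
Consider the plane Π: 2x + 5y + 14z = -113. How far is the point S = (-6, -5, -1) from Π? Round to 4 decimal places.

n·S − d = (2)·(-6) + (5)·(-5) + (14)·(-1) − (-113) = 62; |n| = √225.
Distance = |62| / √225 = 62/√225 ≈ 4.1333.

4.1333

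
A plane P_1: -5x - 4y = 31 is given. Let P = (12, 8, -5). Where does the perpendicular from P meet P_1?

Foot = P − λn with λ = (n·P − d)/|n|² = (-92 − 31)/41 = -3.
Foot = (12, 8, -5) − (-3)·(-5, -4, 0) = (-3, -4, -5).

(-3, -4, -5)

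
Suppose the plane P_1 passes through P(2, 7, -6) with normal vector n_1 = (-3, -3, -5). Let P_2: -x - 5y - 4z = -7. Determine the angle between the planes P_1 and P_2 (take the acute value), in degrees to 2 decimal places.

P_1: n_1·r = n_1·P gives -3x - 3y - 5z = 3.
cos θ = |n₁·n₂| / (|n₁||n₂|) = |38| / (√43 · √42).
θ = arccos(0.89418) ≈ 26.60°.

26.60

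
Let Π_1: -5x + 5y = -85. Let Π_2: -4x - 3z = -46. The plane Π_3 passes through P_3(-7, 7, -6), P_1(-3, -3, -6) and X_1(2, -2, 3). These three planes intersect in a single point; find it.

P_3P_1 = (4, -10, 0), P_3X_1 = (9, -9, 9); a normal to Π_3 is P_3P_1 × P_3X_1 = (-90, -36, 54).
Using P_3: Π_3 has equation -90x - 36y + 54z = 54.
Solving the 3×3 linear system -5x + 5y = -85, -4x - 3z = -46, -90x - 36y + 54z = 54 (e.g. by elimination or Cramer's rule, determinant = 2970) gives (7, -10, 6).

(7, -10, 6)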